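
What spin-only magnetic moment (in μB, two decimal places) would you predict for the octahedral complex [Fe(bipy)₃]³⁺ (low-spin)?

1.73 μB

bipy is neutral, so the +3 overall charge sits on Fe: oxidation state +3.
Group 8 minus oxidation state +3 gives a d⁵ configuration for Fe³⁺.
Configuration: t2g^5 e_g^0 → 1 unpaired electron.
μ(spin-only) = √[1(1+2)] = √3 ≈ 1.73 μB.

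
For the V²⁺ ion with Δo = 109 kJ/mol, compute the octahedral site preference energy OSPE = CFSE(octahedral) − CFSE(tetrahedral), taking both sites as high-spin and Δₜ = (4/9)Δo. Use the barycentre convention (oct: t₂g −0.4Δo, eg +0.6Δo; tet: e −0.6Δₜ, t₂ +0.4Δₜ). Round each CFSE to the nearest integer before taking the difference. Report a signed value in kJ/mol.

-92

V sits in group 5; removing 2 electrons leaves V²⁺ with 5 − 2 = 3 d electrons.
Octahedral high-spin t2g^3 e_g^0: CFSE = -1.2 × 109 = -131 kJ/mol.
Tetrahedral e^2 t2^1 gives -0.8Δₜ = -0.8 × (4/9) × 109 = -39 kJ/mol.
OSPE = -131 − (-39) = -92 kJ/mol.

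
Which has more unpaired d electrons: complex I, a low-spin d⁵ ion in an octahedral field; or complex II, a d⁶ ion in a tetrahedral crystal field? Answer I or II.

II

I: t2g^5 e_g^0 → 1 unpaired.
II: Tetrahedral splitting is small, so the complex is high-spin; e³ t₂³ → 4 unpaired.
So II has more unpaired electrons.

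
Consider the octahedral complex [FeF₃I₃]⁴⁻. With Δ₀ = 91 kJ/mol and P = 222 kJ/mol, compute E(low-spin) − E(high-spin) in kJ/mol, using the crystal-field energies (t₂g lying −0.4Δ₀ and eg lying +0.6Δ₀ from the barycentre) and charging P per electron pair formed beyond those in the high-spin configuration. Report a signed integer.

Ligand charges: 3×(-1) from F⁻ and 3×(-1) from I⁻ sum to -6; with overall charge -4, Fe is +2.
Fe²⁺: group 8, so d-count = 8 − 2 = 6.
High-spin: t₂g⁴ eg², CFSE = -0.4Δ₀ = -36 kJ/mol.
Low-spin t₂g⁶ eg⁰ gives -2.4Δ₀ = -218 kJ/mol, but forming 2 extra pairs costs 2P = 444 kJ/mol, so E(LS) = -218 + 444 = 226 kJ/mol.
Thus E(LS) − E(HS) = 262 kJ/mol.

262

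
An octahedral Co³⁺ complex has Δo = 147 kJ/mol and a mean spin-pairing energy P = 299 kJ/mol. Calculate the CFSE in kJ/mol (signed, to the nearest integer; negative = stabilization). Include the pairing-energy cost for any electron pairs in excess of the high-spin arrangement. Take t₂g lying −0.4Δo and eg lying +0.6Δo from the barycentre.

Co³⁺: group 9, so d-count = 9 − 3 = 6.
Since Δo = 147 kJ/mol < P = 299 kJ/mol, the complex adopts the high-spin configuration.
Filling d⁶ accordingly: t₂g⁴ eg².
Orbital CFSE = -0.4Δo = -0.4 × 147 = -59 kJ/mol.
High-spin has no excess pairs, so no pairing correction applies.

-59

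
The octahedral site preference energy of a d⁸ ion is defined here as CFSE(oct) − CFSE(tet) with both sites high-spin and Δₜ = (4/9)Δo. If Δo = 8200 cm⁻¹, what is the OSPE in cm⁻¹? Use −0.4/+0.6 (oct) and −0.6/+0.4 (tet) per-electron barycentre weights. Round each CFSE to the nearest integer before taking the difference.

-6924

In an octahedral site d⁸ (HS) is t₂g⁶ eg², giving CFSE(oct) = -1.2Δo = -9840 cm⁻¹.
Tetrahedral: e⁴ t₂⁴, CFSE = 4(−0.6) + 4(+0.4) = -0.8Δₜ = -0.8 × (4/9) × 8200 = -2916 cm⁻¹.
OSPE = -9840 − (-2916) = -6924 cm⁻¹.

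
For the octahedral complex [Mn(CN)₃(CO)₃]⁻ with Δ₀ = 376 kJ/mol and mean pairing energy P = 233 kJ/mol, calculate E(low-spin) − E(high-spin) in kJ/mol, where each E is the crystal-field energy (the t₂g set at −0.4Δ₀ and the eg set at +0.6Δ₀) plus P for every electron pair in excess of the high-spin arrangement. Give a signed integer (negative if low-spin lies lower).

-286

Ligand charges: 3×(-1) from CN⁻ and 3×(+0) from CO sum to -3; with overall charge -1, Mn is +2.
Group 7 minus oxidation state +2 gives a d⁵ configuration for Mn²⁺.
High-spin: t₂g³ eg², CFSE = 0.0Δ₀ = 0 kJ/mol.
Low-spin: t₂g⁵ eg⁰, orbital CFSE = -2.0Δ₀ = -752 kJ/mol; plus 2 excess pairs × P = +466 kJ/mol; total -286 kJ/mol.
E(LS) − E(HS) = -286 − (0) = -286 kJ/mol.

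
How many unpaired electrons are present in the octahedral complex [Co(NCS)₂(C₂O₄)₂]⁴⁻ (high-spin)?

3

Ligand charges: 2×(-1) from NCS⁻ and 2×(-2) from C₂O₄²⁻ sum to -6; with overall charge -4, Co is +2.
Co is in group 9, so Co²⁺ is d⁷ (9 − 2 = 7).
Configuration: t₂g⁵ eg², giving 3 unpaired electrons.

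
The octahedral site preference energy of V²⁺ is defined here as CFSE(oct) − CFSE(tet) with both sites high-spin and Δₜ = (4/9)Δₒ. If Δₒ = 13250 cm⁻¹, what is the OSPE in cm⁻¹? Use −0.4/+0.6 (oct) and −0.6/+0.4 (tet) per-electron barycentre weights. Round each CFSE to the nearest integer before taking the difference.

-11189

Group 5 minus oxidation state +2 gives a d³ configuration for V²⁺.
Octahedral (high-spin): t2g^3 e_g^0, CFSE = 3(−0.4) + 0(+0.6) = -1.2Δₒ = -1.2 × 13250 = -15900 cm⁻¹.
Tetrahedral e^2 t2^1 gives -0.8Δₜ = -0.8 × (4/9) × 13250 = -4711 cm⁻¹.
OSPE = -15900 − (-4711) = -11189 cm⁻¹.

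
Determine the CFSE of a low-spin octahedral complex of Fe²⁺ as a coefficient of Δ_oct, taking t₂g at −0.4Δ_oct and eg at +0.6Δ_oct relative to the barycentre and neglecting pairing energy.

Fe²⁺: group 8, so d-count = 8 − 2 = 6.
Configuration: t₂g⁶ eg⁰.
CFSE = 6(-0.4Δ_oct) + 0(0.6Δ_oct) = -2.4Δ_oct + 0.0Δ_oct = -2.4Δ_oct.

-2.4 Δ_oct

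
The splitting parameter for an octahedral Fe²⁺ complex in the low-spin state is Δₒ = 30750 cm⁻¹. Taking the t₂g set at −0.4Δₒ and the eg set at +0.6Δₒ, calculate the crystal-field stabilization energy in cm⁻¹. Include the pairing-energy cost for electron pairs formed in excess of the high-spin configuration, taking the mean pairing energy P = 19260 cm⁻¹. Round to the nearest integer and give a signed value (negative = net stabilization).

-35280

Fe²⁺: group 8, so d-count = 8 − 2 = 6.
Configuration: t₂g⁶ eg⁰.
The orbital stabilization is -2.4Δₒ = -2.4 × 30750 = -73800 cm⁻¹.
High-spin d⁶ would be t₂g⁴ eg² with 1 pair; low-spin has 3, so 2 excess pairs cost +2P = +38520 cm⁻¹.
Overall CFSE = -73800 + 38520 = -35280 cm⁻¹.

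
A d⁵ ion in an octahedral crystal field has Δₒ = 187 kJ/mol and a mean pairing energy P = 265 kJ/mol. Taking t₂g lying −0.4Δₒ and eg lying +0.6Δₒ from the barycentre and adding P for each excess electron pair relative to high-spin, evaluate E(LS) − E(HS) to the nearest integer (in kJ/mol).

156

High-spin: t₂g³ eg², CFSE = 0.0Δₒ = 0 kJ/mol.
Low-spin: t₂g⁵ eg⁰, orbital CFSE = -2.0Δₒ = -374 kJ/mol; plus 2 excess pairs × P = +530 kJ/mol; total 156 kJ/mol.
The difference is 156 − (0) = 156 kJ/mol, so high-spin lies lower.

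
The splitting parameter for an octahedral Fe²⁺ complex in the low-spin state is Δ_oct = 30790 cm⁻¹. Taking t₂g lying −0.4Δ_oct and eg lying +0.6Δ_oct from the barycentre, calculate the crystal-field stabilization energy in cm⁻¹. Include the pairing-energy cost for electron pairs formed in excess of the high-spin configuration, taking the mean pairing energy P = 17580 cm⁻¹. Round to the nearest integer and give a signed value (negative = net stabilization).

-38736

Group 8 minus oxidation state +2 gives a d⁶ configuration for Fe²⁺.
Electron filling gives t₂g⁶ eg⁰.
The orbital stabilization is -2.4Δ_oct = -2.4 × 30790 = -73896 cm⁻¹.
Pairing penalty: 3 pairs vs 1 in the high-spin reference → 2 extra × P = 35160 cm⁻¹.
Net CFSE = -73896 + 35160 = -38736 cm⁻¹.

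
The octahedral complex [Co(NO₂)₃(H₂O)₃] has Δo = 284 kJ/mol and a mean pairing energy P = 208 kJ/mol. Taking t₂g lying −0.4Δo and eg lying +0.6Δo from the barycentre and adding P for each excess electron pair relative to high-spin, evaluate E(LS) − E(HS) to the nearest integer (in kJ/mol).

-152

Ligand charges: 3×(-1) from NO₂⁻ and 3×(+0) from H₂O sum to -3; with overall charge +0, Co is +3.
Co is in group 9, so Co³⁺ is d⁶ (9 − 3 = 6).
High-spin: t₂g⁴ eg², CFSE = -0.4Δo = -114 kJ/mol.
Low-spin t₂g⁶ eg⁰ gives -2.4Δo = -682 kJ/mol, but forming 2 extra pairs costs 2P = 416 kJ/mol, so E(LS) = -682 + 416 = -266 kJ/mol.
E(LS) − E(HS) = -266 − (-114) = -152 kJ/mol.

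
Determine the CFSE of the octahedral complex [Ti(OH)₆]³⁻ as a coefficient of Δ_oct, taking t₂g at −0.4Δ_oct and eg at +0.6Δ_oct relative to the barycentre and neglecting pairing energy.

Each OH⁻ contributes -1; 6 × (-1) = -6. With overall charge -3, Ti is in the +3 oxidation state.
Ti sits in group 4; removing 3 electrons leaves Ti³⁺ with 4 − 3 = 1 d electrons.
Configuration: t₂g¹ eg⁰.
CFSE = 1(-0.4Δ_oct) + 0(0.6Δ_oct) = -0.4Δ_oct + 0.0Δ_oct = -0.4Δ_oct.

-0.4 Δ_oct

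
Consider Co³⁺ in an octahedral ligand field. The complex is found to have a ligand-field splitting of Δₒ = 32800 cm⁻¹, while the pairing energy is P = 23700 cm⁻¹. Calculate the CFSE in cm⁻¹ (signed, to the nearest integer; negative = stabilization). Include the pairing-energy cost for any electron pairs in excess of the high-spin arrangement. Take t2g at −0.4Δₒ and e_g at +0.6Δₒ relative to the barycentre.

-31320

Co³⁺: group 9, so d-count = 9 − 3 = 6.
Δₒ > P, so pairing is preferred: the ground state is low-spin.
That gives t2g^6 e_g^0.
Orbital CFSE = -2.4Δₒ = -2.4 × 32800 = -78720 cm⁻¹.
Excess pairs vs high-spin: 3 − 1 = 2; pairing cost = +47400 cm⁻¹.
Net CFSE = -78720 + 47400 = -31320 cm⁻¹.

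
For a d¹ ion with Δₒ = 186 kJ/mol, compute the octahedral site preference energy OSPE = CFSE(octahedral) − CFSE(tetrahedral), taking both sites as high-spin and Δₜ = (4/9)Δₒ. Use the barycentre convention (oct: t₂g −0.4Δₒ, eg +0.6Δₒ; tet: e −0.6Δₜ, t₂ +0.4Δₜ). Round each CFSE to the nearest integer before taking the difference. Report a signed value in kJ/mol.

-24

In an octahedral site d¹ (HS) is t₂g¹ eg⁰, giving CFSE(oct) = -0.4Δₒ = -74 kJ/mol.
In a tetrahedral site the filling is e¹ t₂⁰: CFSE(tet) = -0.6Δₜ = -0.6 × (4/9)(186) = -50 kJ/mol.
OSPE = -74 − (-50) = -24 kJ/mol.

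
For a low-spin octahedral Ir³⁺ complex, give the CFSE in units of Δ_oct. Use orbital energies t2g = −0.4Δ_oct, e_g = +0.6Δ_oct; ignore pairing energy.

Ir is in group 9, so Ir³⁺ is d⁶ (9 − 3 = 6).
Configuration: t2g^6 e_g^0.
CFSE = 6(-0.4Δ_oct) + 0(0.6Δ_oct) = -2.4Δ_oct + 0.0Δ_oct = -2.4Δ_oct.

-2.4 Δ_oct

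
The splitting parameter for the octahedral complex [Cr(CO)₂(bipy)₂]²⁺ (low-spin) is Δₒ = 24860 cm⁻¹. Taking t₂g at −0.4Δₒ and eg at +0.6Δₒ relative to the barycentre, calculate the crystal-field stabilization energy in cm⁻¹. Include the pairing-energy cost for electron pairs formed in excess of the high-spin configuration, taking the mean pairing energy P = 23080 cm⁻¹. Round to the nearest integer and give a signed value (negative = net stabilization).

Ligand charges: 2×(+0) from CO and 2×(+0) from bipy sum to +0; with overall charge +2, Cr is +2.
Cr²⁺: group 6, so d-count = 6 − 2 = 4.
The d⁴ electrons fill as t₂g⁴ eg⁰.
Orbital CFSE = 4(-0.4) + 0(0.6) = -1.6Δₒ = -1.6 × 24860 = -39776 cm⁻¹.
Pairing penalty: 1 pair vs 0 in the high-spin reference → 1 extra × P = 23080 cm⁻¹.
Combining: -39776 + 23080 = -16696 cm⁻¹.

-16696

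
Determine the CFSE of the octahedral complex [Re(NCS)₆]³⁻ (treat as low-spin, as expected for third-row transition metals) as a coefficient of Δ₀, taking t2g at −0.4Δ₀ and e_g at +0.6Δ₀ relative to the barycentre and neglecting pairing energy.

Each NCS⁻ contributes -1; 6 × (-1) = -6. With overall charge -3, Re is in the +3 oxidation state.
Re³⁺: group 7, so d-count = 7 − 3 = 4.
Configuration: t2g^4 e_g^0.
CFSE = 4(-0.4Δ₀) + 0(0.6Δ₀) = -1.6Δ₀ + 0.0Δ₀ = -1.6Δ₀.

-1.6 Δ₀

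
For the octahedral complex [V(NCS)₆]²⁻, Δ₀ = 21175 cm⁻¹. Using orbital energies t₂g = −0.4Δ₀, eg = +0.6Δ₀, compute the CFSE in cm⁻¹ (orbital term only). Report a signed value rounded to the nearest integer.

Each NCS⁻ contributes -1; 6 × (-1) = -6. With overall charge -2, V is in the +4 oxidation state.
V is in group 5, so V⁴⁺ is d¹ (5 − 4 = 1).
For octahedral d¹ the high- and low-spin configurations coincide.
The d¹ electrons fill as t₂g¹ eg⁰.
Orbital CFSE = 1(-0.4) + 0(0.6) = -0.4Δ₀ = -0.4 × 21175 = -8470 cm⁻¹.

-8470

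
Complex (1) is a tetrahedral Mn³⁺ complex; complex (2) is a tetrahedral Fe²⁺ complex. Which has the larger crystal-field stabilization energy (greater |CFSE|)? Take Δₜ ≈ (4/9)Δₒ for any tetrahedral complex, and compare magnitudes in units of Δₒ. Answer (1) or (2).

(1): Mn sits in group 7; removing 3 electrons leaves Mn³⁺ with 7 − 3 = 4 d electrons; Tetrahedral splitting is small, so the complex is high-spin; e² t₂², CFSE = -0.4Δₜ ≈ -0.18Δₒ.
(2): Fe is in group 8, so Fe²⁺ is d⁶ (8 − 2 = 6); With tetrahedral geometry the complex is necessarily high-spin; e^3 t2^3, CFSE = -0.6Δₜ ≈ -0.27Δₒ.
So (2) has the larger |CFSE|.

(2)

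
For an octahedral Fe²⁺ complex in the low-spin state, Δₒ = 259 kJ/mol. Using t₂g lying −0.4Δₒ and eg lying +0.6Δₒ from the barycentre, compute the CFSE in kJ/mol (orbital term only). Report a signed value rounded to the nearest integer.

-622

Group 8 minus oxidation state +2 gives a d⁶ configuration for Fe²⁺.
Configuration: t₂g⁶ eg⁰.
The orbital stabilization is -2.4Δₒ = -2.4 × 259 = -622 kJ/mol.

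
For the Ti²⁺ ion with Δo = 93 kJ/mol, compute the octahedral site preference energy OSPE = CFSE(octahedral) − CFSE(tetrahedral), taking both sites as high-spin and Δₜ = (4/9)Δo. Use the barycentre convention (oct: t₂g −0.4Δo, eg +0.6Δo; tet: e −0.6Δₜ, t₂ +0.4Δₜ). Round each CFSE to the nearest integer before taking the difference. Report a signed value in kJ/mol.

-24

Ti²⁺: group 4, so d-count = 4 − 2 = 2.
Octahedral (high-spin): t2g^2 e_g^0, CFSE = 2(−0.4) + 0(+0.6) = -0.8Δo = -0.8 × 93 = -74 kJ/mol.
Tetrahedral: e^2 t2^0, CFSE = 2(−0.6) + 0(+0.4) = -1.2Δₜ = -1.2 × (4/9) × 93 = -50 kJ/mol.
OSPE = -74 − (-50) = -24 kJ/mol.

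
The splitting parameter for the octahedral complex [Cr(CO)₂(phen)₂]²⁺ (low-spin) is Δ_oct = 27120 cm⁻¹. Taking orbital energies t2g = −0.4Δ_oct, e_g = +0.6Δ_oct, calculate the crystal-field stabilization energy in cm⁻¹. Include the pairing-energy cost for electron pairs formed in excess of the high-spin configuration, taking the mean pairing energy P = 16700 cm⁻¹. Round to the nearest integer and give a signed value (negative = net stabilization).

Ligand charges: 2×(+0) from CO and 2×(+0) from phen sum to +0; with overall charge +2, Cr is +2.
Cr sits in group 6; removing 2 electrons leaves Cr²⁺ with 6 − 2 = 4 d electrons.
The d⁴ electrons fill as t2g^4 e_g^0.
CFSE(orbital) = 4×(-0.4Δ_oct) + 0×(0.6Δ_oct) = -1.6Δ_oct; with Δ_oct = 27120 cm⁻¹ that is -43392 cm⁻¹.
Pairing penalty: 1 pair vs 0 in the high-spin reference → 1 extra × P = 16700 cm⁻¹.
Overall CFSE = -43392 + 16700 = -26692 cm⁻¹.

-26692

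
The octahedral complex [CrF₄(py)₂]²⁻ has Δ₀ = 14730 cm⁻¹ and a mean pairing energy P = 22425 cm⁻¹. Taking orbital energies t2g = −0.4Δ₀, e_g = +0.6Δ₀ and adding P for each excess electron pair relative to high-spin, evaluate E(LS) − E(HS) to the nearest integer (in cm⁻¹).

Ligand charges: 4×(-1) from F⁻ and 2×(+0) from py sum to -4; with overall charge -2, Cr is +2.
Cr²⁺: group 6, so d-count = 6 − 2 = 4.
High-spin d⁴ fills as t2g^3 e_g^1 with CFSE 3(−0.4) + 1(+0.6) = -0.6Δ₀ = -8838 cm⁻¹.
Low-spin: t2g^4 e_g^0, orbital CFSE = -1.6Δ₀ = -23568 cm⁻¹; plus 1 excess pair × P = +22425 cm⁻¹; total -1143 cm⁻¹.
Thus E(LS) − E(HS) = 7695 cm⁻¹.

7695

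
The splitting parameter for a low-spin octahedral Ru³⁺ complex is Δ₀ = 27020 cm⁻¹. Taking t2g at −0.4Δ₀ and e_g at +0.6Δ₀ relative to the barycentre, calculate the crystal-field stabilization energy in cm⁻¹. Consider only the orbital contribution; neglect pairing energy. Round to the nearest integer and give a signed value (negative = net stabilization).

-54040

Group 8 minus oxidation state +3 gives a d⁵ configuration for Ru³⁺.
The d⁵ electrons fill as t2g^5 e_g^0.
CFSE(orbital) = 5×(-0.4Δ₀) + 0×(0.6Δ₀) = -2.0Δ₀; with Δ₀ = 27020 cm⁻¹ that is -54040 cm⁻¹.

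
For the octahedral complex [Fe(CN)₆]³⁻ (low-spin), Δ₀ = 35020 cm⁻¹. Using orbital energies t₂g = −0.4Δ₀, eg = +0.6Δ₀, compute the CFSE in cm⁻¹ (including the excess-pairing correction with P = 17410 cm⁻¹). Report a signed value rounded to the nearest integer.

-35220

Each CN⁻ contributes -1; 6 × (-1) = -6. With overall charge -3, Fe is in the +3 oxidation state.
Fe sits in group 8; removing 3 electrons leaves Fe³⁺ with 8 − 3 = 5 d electrons.
Configuration: t₂g⁵ eg⁰.
The orbital stabilization is -2.0Δ₀ = -2.0 × 35020 = -70040 cm⁻¹.
High-spin d⁵ would be t₂g³ eg² with 0 pairs; low-spin has 2, so 2 excess pairs cost +2P = +34820 cm⁻¹.
Overall CFSE = -70040 + 34820 = -35220 cm⁻¹.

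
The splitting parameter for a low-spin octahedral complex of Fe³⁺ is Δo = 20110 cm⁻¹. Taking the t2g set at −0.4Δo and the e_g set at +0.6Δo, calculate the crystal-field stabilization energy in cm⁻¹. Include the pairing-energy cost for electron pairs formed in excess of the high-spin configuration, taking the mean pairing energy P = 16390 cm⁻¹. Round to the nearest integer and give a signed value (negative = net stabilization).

Fe sits in group 8; removing 3 electrons leaves Fe³⁺ with 8 − 3 = 5 d electrons.
Electron filling gives t2g^5 e_g^0.
Orbital CFSE = 5(-0.4) + 0(0.6) = -2.0Δo = -2.0 × 20110 = -40220 cm⁻¹.
Pairing penalty: 2 pairs vs 0 in the high-spin reference → 2 extra × P = 32780 cm⁻¹.
Combining: -40220 + 32780 = -7440 cm⁻¹.

-7440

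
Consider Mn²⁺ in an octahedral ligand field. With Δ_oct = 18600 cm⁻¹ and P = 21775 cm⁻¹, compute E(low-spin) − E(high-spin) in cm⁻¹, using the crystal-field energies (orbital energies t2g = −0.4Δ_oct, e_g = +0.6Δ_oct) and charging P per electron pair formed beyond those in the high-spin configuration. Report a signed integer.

Mn is in group 7, so Mn²⁺ is d⁵ (7 − 2 = 5).
High-spin d⁵ fills as t2g^3 e_g^2 with CFSE 3(−0.4) + 2(+0.6) = 0.0Δ_oct = 0 cm⁻¹.
Low-spin: t2g^5 e_g^0, orbital CFSE = -2.0Δ_oct = -37200 cm⁻¹; plus 2 excess pairs × P = +43550 cm⁻¹; total 6350 cm⁻¹.
Thus E(LS) − E(HS) = 6350 cm⁻¹.

6350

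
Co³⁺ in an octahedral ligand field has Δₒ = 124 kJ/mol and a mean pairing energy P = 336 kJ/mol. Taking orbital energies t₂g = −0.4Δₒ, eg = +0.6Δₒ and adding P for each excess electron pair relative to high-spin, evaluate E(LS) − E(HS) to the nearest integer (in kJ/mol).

Co³⁺: group 9, so d-count = 9 − 3 = 6.
High-spin d⁶ fills as t₂g⁴ eg² with CFSE 4(−0.4) + 2(+0.6) = -0.4Δₒ = -50 kJ/mol.
Low-spin t₂g⁶ eg⁰ gives -2.4Δₒ = -298 kJ/mol, but forming 2 extra pairs costs 2P = 672 kJ/mol, so E(LS) = -298 + 672 = 374 kJ/mol.
E(LS) − E(HS) = 374 − (-50) = 424 kJ/mol.

424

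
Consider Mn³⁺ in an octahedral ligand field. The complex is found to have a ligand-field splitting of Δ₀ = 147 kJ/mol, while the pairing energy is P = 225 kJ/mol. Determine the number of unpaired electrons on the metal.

Mn is in group 7, so Mn³⁺ is d⁴ (7 − 3 = 4).
With Δ₀ < P the complex is high-spin.
Filling d⁴ accordingly: t₂g³ eg¹.
Unpaired electrons: 4.

4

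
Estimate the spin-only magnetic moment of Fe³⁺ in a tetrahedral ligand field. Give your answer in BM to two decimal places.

Fe³⁺: group 8, so d-count = 8 − 3 = 5.
Tetrahedral fields are weak (Δₜ ≈ 4/9 Δₒ), so electrons fill high-spin.
Configuration: e² t₂³ → 5 unpaired electrons.
μ(spin-only) = √[5(5+2)] = √35 ≈ 5.92 BM.

5.92 BM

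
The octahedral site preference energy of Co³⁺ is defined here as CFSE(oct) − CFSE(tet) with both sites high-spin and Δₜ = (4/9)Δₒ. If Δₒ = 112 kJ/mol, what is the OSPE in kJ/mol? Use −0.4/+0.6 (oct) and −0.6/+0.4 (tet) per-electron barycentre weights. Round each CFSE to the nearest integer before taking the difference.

-15

Group 9 minus oxidation state +3 gives a d⁶ configuration for Co³⁺.
Octahedral high-spin t₂g⁴ eg²: CFSE = -0.4 × 112 = -45 kJ/mol.
In a tetrahedral site the filling is e³ t₂³: CFSE(tet) = -0.6Δₜ = -0.6 × (4/9)(112) = -30 kJ/mol.
Subtracting, OSPE = -45 − (-30) = -15 kJ/mol.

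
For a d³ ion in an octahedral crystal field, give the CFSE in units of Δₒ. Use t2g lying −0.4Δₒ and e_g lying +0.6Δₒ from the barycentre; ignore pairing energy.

-1.2 Δₒ

Configuration: t2g^3 e_g^0.
CFSE = 3(-0.4Δₒ) + 0(0.6Δₒ) = -1.2Δₒ + 0.0Δₒ = -1.2Δₒ.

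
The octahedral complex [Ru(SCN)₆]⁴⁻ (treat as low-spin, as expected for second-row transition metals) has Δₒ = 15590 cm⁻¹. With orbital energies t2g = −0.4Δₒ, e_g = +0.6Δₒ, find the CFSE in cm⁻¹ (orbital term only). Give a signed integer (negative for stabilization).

Each SCN⁻ contributes -1; 6 × (-1) = -6. With overall charge -4, Ru is in the +2 oxidation state.
Group 8 minus oxidation state +2 gives a d⁶ configuration for Ru²⁺.
Electron filling gives t2g^6 e_g^0.
CFSE(orbital) = 6×(-0.4Δₒ) + 0×(0.6Δₒ) = -2.4Δₒ; with Δₒ = 15590 cm⁻¹ that is -37416 cm⁻¹.

-37416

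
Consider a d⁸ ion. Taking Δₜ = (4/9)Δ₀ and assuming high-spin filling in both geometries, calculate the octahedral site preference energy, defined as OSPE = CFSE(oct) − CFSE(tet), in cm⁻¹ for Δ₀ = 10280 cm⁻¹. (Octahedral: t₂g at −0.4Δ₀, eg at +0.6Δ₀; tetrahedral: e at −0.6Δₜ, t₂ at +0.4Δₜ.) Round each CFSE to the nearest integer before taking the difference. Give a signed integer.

Octahedral (high-spin): t₂g⁶ eg², CFSE = 6(−0.4) + 2(+0.6) = -1.2Δ₀ = -1.2 × 10280 = -12336 cm⁻¹.
Tetrahedral: e⁴ t₂⁴, CFSE = 4(−0.6) + 4(+0.4) = -0.8Δₜ = -0.8 × (4/9) × 10280 = -3655 cm⁻¹.
OSPE = CFSE(oct) − CFSE(tet) = -12336 − (-3655) = -8681 cm⁻¹.

-8681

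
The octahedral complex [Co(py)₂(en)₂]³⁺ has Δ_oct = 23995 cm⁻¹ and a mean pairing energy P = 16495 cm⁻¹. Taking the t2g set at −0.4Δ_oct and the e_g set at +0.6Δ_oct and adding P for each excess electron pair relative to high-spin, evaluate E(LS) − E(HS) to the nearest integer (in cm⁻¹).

Ligand charges: 2×(+0) from py and 2×(+0) from en sum to +0; with overall charge +3, Co is +3.
Group 9 minus oxidation state +3 gives a d⁶ configuration for Co³⁺.
High-spin d⁶ fills as t2g^4 e_g^2 with CFSE 4(−0.4) + 2(+0.6) = -0.4Δ_oct = -9598 cm⁻¹.
Low-spin t2g^6 e_g^0 gives -2.4Δ_oct = -57588 cm⁻¹, but forming 2 extra pairs costs 2P = 32990 cm⁻¹, so E(LS) = -57588 + 32990 = -24598 cm⁻¹.
E(LS) − E(HS) = -24598 − (-9598) = -15000 cm⁻¹.

-15000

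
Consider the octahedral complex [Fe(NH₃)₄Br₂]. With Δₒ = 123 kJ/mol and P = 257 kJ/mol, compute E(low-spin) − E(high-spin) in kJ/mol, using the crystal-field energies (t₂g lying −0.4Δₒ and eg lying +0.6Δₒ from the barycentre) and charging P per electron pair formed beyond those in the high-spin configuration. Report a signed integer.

268

Ligand charges: 4×(+0) from NH₃ and 2×(-1) from Br⁻ sum to -2; with overall charge +0, Fe is +2.
Fe sits in group 8; removing 2 electrons leaves Fe²⁺ with 8 − 2 = 6 d electrons.
In the high-spin limit (t₂g⁴ eg²) the orbital term is -0.4Δₒ = -49 kJ/mol, with no excess pairing.
Low-spin: t₂g⁶ eg⁰, orbital CFSE = -2.4Δₒ = -295 kJ/mol; plus 2 excess pairs × P = +514 kJ/mol; total 219 kJ/mol.
Thus E(LS) − E(HS) = 268 kJ/mol.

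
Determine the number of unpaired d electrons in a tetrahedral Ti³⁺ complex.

1

Ti³⁺: group 4, so d-count = 4 − 3 = 1.
Tetrahedral fields are weak (Δₜ ≈ 4/9 Δₒ), so electrons fill high-spin.
Configuration: e^1 t2^0, giving 1 unpaired electron.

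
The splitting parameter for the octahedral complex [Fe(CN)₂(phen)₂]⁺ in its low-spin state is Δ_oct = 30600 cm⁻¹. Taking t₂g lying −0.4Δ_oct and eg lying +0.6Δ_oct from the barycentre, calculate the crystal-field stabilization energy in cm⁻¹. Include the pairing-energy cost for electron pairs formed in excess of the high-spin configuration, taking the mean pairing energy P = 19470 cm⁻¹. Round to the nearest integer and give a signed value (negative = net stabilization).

Ligand charges: 2×(-1) from CN⁻ and 2×(+0) from phen sum to -2; with overall charge +1, Fe is +3.
Group 8 minus oxidation state +3 gives a d⁵ configuration for Fe³⁺.
The d⁵ electrons fill as t₂g⁵ eg⁰.
Orbital CFSE = 5(-0.4) + 0(0.6) = -2.0Δ_oct = -2.0 × 30600 = -61200 cm⁻¹.
High-spin d⁵ would be t₂g³ eg² with 0 pairs; low-spin has 2, so 2 excess pairs cost +2P = +38940 cm⁻¹.
Combining: -61200 + 38940 = -22260 cm⁻¹.

-22260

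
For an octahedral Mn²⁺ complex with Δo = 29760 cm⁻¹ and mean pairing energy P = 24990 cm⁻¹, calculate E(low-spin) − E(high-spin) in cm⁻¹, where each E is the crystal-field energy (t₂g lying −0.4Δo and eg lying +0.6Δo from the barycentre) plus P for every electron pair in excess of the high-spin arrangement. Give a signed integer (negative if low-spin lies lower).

Mn is in group 7, so Mn²⁺ is d⁵ (7 − 2 = 5).
High-spin d⁵ fills as t₂g³ eg² with CFSE 3(−0.4) + 2(+0.6) = 0.0Δo = 0 cm⁻¹.
Low-spin: t₂g⁵ eg⁰, orbital CFSE = -2.0Δo = -59520 cm⁻¹; plus 2 excess pairs × P = +49980 cm⁻¹; total -9540 cm⁻¹.
The difference is -9540 − (0) = -9540 cm⁻¹, so low-spin lies lower.

-9540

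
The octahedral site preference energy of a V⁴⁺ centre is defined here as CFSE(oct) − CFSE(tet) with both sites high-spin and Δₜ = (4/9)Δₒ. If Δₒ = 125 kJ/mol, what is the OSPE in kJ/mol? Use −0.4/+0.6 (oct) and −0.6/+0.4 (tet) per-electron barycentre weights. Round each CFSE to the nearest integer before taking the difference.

V⁴⁺: group 5, so d-count = 5 − 4 = 1.
Octahedral high-spin t₂g¹ eg⁰: CFSE = -0.4 × 125 = -50 kJ/mol.
In a tetrahedral site the filling is e¹ t₂⁰: CFSE(tet) = -0.6Δₜ = -0.6 × (4/9)(125) = -33 kJ/mol.
OSPE = -50 − (-33) = -17 kJ/mol.

-17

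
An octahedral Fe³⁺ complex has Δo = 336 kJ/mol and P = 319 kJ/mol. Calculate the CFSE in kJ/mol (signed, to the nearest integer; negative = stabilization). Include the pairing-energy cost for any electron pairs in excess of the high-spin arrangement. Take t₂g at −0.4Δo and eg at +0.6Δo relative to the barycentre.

-34

Fe³⁺: group 8, so d-count = 8 − 3 = 5.
Δo > P, so pairing is preferred: the ground state is low-spin.
Filling d⁵ accordingly: t₂g⁵ eg⁰.
Orbital CFSE = -2.0Δo = -2.0 × 336 = -672 kJ/mol.
Excess pairs vs high-spin: 2 − 0 = 2; pairing cost = +638 kJ/mol.
Net CFSE = -672 + 638 = -34 kJ/mol.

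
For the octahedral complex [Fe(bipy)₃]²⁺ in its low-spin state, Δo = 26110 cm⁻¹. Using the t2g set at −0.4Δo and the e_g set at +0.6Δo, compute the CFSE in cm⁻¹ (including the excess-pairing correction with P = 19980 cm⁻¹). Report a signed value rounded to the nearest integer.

-22704

bipy is neutral, so the +2 overall charge sits on Fe: oxidation state +2.
Fe²⁺: group 8, so d-count = 8 − 2 = 6.
Configuration: t2g^6 e_g^0.
Orbital CFSE = 6(-0.4) + 0(0.6) = -2.4Δo = -2.4 × 26110 = -62664 cm⁻¹.
High-spin d⁶ would be t2g^4 e_g^2 with 1 pair; low-spin has 3, so 2 excess pairs cost +2P = +39960 cm⁻¹.
Net CFSE = -62664 + 39960 = -22704 cm⁻¹.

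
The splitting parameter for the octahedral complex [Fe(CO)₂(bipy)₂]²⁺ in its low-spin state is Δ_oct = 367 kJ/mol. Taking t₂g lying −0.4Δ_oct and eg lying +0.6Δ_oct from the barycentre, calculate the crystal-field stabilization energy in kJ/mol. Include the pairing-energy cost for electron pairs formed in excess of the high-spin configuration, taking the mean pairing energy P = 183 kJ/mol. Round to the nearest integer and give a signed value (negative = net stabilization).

-515

Ligand charges: 2×(+0) from CO and 2×(+0) from bipy sum to +0; with overall charge +2, Fe is +2.
Group 8 minus oxidation state +2 gives a d⁶ configuration for Fe²⁺.
The d⁶ electrons fill as t₂g⁶ eg⁰.
The orbital stabilization is -2.4Δ_oct = -2.4 × 367 = -881 kJ/mol.
Relative to high-spin t₂g⁴ eg² (1 paired), the low-spin configuration has 2 additional pairs, contributing +2 × 183 = +366 kJ/mol.
Overall CFSE = -881 + 366 = -515 kJ/mol.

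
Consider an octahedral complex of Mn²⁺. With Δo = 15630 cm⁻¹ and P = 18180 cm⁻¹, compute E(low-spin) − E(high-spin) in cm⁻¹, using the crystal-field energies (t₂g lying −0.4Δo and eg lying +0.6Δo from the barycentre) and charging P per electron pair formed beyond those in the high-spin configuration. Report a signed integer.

Mn is in group 7, so Mn²⁺ is d⁵ (7 − 2 = 5).
High-spin: t₂g³ eg², CFSE = 0.0Δo = 0 cm⁻¹.
For low-spin the configuration is t₂g⁵ eg⁰: orbital energy -2.0 × 15630 = -31260 cm⁻¹, and 2 additional pairs relative to high-spin add 36360 cm⁻¹, giving 5100 cm⁻¹.
The difference is 5100 − (0) = 5100 cm⁻¹, so high-spin lies lower.

5100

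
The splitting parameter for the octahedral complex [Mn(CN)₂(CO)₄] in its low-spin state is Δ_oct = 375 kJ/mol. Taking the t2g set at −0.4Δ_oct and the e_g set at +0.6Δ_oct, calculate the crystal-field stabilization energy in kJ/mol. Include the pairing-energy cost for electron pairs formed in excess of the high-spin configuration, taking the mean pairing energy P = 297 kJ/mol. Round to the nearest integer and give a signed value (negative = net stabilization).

Ligand charges: 2×(-1) from CN⁻ and 4×(+0) from CO sum to -2; with overall charge +0, Mn is +2.
Mn sits in group 7; removing 2 electrons leaves Mn²⁺ with 7 − 2 = 5 d electrons.
Electron filling gives t2g^5 e_g^0.
CFSE(orbital) = 5×(-0.4Δ_oct) + 0×(0.6Δ_oct) = -2.0Δ_oct; with Δ_oct = 375 kJ/mol that is -750 kJ/mol.
Pairing penalty: 2 pairs vs 0 in the high-spin reference → 2 extra × P = 594 kJ/mol.
Overall CFSE = -750 + 594 = -156 kJ/mol.

-156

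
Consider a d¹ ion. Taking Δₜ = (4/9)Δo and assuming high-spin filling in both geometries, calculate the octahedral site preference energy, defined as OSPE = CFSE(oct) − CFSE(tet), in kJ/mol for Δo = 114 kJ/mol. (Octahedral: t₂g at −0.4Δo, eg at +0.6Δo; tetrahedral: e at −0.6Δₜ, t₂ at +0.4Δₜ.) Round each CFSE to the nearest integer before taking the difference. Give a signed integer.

Octahedral (high-spin): t₂g¹ eg⁰, CFSE = 1(−0.4) + 0(+0.6) = -0.4Δo = -0.4 × 114 = -46 kJ/mol.
Tetrahedral e¹ t₂⁰ gives -0.6Δₜ = -0.6 × (4/9) × 114 = -30 kJ/mol.
OSPE = CFSE(oct) − CFSE(tet) = -46 − (-30) = -16 kJ/mol.

-16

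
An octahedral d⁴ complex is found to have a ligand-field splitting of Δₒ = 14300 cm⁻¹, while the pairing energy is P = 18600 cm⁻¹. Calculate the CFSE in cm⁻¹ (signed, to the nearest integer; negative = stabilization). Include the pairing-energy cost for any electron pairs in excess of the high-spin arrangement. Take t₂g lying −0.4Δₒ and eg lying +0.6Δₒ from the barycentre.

Since Δₒ = 14300 cm⁻¹ < P = 18600 cm⁻¹, the complex adopts the high-spin configuration.
That gives t₂g³ eg¹.
Orbital CFSE = -0.6Δₒ = -0.6 × 14300 = -8580 cm⁻¹.
High-spin has no excess pairs, so no pairing correction applies.

-8580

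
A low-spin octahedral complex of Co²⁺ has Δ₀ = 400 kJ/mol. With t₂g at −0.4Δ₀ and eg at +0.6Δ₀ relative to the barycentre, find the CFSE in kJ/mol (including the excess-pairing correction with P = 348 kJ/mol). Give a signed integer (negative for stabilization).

Group 9 minus oxidation state +2 gives a d⁷ configuration for Co²⁺.
The d⁷ electrons fill as t₂g⁶ eg¹.
CFSE(orbital) = 6×(-0.4Δ₀) + 1×(0.6Δ₀) = -1.8Δ₀; with Δ₀ = 400 kJ/mol that is -720 kJ/mol.
High-spin d⁷ would be t₂g⁵ eg² with 2 pairs; low-spin has 3, so 1 excess pair costs +1P = +348 kJ/mol.
Overall CFSE = -720 + 348 = -372 kJ/mol.

-372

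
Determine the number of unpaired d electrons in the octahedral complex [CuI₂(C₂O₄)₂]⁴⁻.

Ligand charges: 2×(-1) from I⁻ and 2×(-2) from C₂O₄²⁻ sum to -6; with overall charge -4, Cu is +2.
Cu is in group 11, so Cu²⁺ is d⁹ (11 − 2 = 9).
Configuration: t2g^6 e_g^3, giving 1 unpaired electron.

1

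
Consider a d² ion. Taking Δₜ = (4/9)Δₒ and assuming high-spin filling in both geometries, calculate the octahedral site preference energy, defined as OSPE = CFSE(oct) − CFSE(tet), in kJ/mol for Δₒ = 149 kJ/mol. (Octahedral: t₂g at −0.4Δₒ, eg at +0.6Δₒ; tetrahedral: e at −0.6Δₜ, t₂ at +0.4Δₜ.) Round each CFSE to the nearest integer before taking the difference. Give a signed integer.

-40

Octahedral (high-spin): t₂g² eg⁰, CFSE = 2(−0.4) + 0(+0.6) = -0.8Δₒ = -0.8 × 149 = -119 kJ/mol.
Tetrahedral: e² t₂⁰, CFSE = 2(−0.6) + 0(+0.4) = -1.2Δₜ = -1.2 × (4/9) × 149 = -79 kJ/mol.
OSPE = CFSE(oct) − CFSE(tet) = -119 − (-79) = -40 kJ/mol.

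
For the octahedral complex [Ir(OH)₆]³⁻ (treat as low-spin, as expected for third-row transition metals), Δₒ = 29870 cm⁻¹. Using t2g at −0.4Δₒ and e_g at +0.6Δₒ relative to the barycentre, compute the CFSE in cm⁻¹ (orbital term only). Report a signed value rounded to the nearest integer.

-71688

Each OH⁻ contributes -1; 6 × (-1) = -6. With overall charge -3, Ir is in the +3 oxidation state.
Ir³⁺: group 9, so d-count = 9 − 3 = 6.
The d⁶ electrons fill as t2g^6 e_g^0.
CFSE(orbital) = 6×(-0.4Δₒ) + 0×(0.6Δₒ) = -2.4Δₒ; with Δₒ = 29870 cm⁻¹ that is -71688 cm⁻¹.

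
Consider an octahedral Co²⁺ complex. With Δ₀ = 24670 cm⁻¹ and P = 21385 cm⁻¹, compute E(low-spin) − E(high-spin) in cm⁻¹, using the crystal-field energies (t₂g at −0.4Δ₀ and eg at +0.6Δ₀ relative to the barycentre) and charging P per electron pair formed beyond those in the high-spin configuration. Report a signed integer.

Co is in group 9, so Co²⁺ is d⁷ (9 − 2 = 7).
In the high-spin limit (t₂g⁵ eg²) the orbital term is -0.8Δ₀ = -19736 cm⁻¹, with no excess pairing.
Low-spin: t₂g⁶ eg¹, orbital CFSE = -1.8Δ₀ = -44406 cm⁻¹; plus 1 excess pair × P = +21385 cm⁻¹; total -23021 cm⁻¹.
E(LS) − E(HS) = -23021 − (-19736) = -3285 cm⁻¹.

-3285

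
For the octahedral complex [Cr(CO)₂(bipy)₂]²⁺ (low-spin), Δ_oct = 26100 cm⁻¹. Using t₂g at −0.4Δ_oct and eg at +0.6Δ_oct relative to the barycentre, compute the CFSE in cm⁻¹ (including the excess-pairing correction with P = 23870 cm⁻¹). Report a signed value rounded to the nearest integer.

-17890

Ligand charges: 2×(+0) from CO and 2×(+0) from bipy sum to +0; with overall charge +2, Cr is +2.
Cr²⁺: group 6, so d-count = 6 − 2 = 4.
Configuration: t₂g⁴ eg⁰.
Orbital CFSE = 4(-0.4) + 0(0.6) = -1.6Δ_oct = -1.6 × 26100 = -41760 cm⁻¹.
High-spin d⁴ would be t₂g³ eg¹ with 0 pairs; low-spin has 1, so 1 excess pair costs +1P = +23870 cm⁻¹.
Combining: -41760 + 23870 = -17890 cm⁻¹.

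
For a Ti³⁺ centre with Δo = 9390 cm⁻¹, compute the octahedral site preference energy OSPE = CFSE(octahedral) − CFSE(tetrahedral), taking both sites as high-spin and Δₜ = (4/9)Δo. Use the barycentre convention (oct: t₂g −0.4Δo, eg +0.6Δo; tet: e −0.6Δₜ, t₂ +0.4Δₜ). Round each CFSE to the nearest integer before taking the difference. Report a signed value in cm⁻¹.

-1252

Ti³⁺: group 4, so d-count = 4 − 3 = 1.
Octahedral high-spin t2g^1 e_g^0: CFSE = -0.4 × 9390 = -3756 cm⁻¹.
Tetrahedral e^1 t2^0 gives -0.6Δₜ = -0.6 × (4/9) × 9390 = -2504 cm⁻¹.
OSPE = CFSE(oct) − CFSE(tet) = -3756 − (-2504) = -1252 cm⁻¹.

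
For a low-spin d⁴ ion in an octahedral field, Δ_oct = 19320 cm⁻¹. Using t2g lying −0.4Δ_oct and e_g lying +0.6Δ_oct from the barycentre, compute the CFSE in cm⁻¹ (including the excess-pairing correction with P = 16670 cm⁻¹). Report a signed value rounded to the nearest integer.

The d⁴ electrons fill as t2g^4 e_g^0.
The orbital stabilization is -1.6Δ_oct = -1.6 × 19320 = -30912 cm⁻¹.
Relative to high-spin t2g^3 e_g^1 (0 paired), the low-spin configuration has 1 additional pair, contributing +1 × 16670 = +16670 cm⁻¹.
Combining: -30912 + 16670 = -14242 cm⁻¹.

-14242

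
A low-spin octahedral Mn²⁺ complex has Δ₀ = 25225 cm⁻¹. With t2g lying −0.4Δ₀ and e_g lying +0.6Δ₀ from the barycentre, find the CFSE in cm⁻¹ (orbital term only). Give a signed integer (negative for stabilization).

Group 7 minus oxidation state +2 gives a d⁵ configuration for Mn²⁺.
The d⁵ electrons fill as t2g^5 e_g^0.
CFSE(orbital) = 5×(-0.4Δ₀) + 0×(0.6Δ₀) = -2.0Δ₀; with Δ₀ = 25225 cm⁻¹ that is -50450 cm⁻¹.

-50450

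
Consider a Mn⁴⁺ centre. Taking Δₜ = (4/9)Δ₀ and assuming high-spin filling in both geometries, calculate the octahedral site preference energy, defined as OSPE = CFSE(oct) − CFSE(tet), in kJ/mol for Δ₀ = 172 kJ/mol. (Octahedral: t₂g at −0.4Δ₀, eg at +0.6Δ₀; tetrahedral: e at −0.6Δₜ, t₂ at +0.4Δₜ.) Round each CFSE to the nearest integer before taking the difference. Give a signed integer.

Mn⁴⁺: group 7, so d-count = 7 − 4 = 3.
In an octahedral site d³ (HS) is t2g^3 e_g^0, giving CFSE(oct) = -1.2Δ₀ = -206 kJ/mol.
In a tetrahedral site the filling is e^2 t2^1: CFSE(tet) = -0.8Δₜ = -0.8 × (4/9)(172) = -61 kJ/mol.
OSPE = CFSE(oct) − CFSE(tet) = -206 − (-61) = -145 kJ/mol.

-145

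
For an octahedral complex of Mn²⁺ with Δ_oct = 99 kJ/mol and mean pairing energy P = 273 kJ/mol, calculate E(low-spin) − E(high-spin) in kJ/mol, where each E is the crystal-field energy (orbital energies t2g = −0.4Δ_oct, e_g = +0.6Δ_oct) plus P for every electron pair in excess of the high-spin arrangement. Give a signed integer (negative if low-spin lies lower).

348

Mn is in group 7, so Mn²⁺ is d⁵ (7 − 2 = 5).
High-spin d⁵ fills as t2g^3 e_g^2 with CFSE 3(−0.4) + 2(+0.6) = 0.0Δ_oct = 0 kJ/mol.
For low-spin the configuration is t2g^5 e_g^0: orbital energy -2.0 × 99 = -198 kJ/mol, and 2 additional pairs relative to high-spin add 546 kJ/mol, giving 348 kJ/mol.
E(LS) − E(HS) = 348 − (0) = 348 kJ/mol.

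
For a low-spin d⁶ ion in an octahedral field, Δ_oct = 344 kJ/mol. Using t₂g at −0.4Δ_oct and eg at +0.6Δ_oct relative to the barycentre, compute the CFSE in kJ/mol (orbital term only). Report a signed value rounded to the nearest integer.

Configuration: t₂g⁶ eg⁰.
The orbital stabilization is -2.4Δ_oct = -2.4 × 344 = -826 kJ/mol.

-826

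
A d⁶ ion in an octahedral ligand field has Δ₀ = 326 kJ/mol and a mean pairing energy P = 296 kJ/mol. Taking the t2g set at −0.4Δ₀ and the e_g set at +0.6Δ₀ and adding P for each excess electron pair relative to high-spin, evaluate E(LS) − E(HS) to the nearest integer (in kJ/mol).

-60

High-spin: t2g^4 e_g^2, CFSE = -0.4Δ₀ = -130 kJ/mol.
For low-spin the configuration is t2g^6 e_g^0: orbital energy -2.4 × 326 = -782 kJ/mol, and 2 additional pairs relative to high-spin add 592 kJ/mol, giving -190 kJ/mol.
E(LS) − E(HS) = -190 − (-130) = -60 kJ/mol.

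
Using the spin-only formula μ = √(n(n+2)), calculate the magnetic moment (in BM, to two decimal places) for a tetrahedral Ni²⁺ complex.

2.83 BM

Group 10 minus oxidation state +2 gives a d⁸ configuration for Ni²⁺.
With tetrahedral geometry the complex is necessarily high-spin.
Configuration: e⁴ t₂⁴ → 2 unpaired electrons.
μ(spin-only) = √[2(2+2)] = √8 ≈ 2.83 BM.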